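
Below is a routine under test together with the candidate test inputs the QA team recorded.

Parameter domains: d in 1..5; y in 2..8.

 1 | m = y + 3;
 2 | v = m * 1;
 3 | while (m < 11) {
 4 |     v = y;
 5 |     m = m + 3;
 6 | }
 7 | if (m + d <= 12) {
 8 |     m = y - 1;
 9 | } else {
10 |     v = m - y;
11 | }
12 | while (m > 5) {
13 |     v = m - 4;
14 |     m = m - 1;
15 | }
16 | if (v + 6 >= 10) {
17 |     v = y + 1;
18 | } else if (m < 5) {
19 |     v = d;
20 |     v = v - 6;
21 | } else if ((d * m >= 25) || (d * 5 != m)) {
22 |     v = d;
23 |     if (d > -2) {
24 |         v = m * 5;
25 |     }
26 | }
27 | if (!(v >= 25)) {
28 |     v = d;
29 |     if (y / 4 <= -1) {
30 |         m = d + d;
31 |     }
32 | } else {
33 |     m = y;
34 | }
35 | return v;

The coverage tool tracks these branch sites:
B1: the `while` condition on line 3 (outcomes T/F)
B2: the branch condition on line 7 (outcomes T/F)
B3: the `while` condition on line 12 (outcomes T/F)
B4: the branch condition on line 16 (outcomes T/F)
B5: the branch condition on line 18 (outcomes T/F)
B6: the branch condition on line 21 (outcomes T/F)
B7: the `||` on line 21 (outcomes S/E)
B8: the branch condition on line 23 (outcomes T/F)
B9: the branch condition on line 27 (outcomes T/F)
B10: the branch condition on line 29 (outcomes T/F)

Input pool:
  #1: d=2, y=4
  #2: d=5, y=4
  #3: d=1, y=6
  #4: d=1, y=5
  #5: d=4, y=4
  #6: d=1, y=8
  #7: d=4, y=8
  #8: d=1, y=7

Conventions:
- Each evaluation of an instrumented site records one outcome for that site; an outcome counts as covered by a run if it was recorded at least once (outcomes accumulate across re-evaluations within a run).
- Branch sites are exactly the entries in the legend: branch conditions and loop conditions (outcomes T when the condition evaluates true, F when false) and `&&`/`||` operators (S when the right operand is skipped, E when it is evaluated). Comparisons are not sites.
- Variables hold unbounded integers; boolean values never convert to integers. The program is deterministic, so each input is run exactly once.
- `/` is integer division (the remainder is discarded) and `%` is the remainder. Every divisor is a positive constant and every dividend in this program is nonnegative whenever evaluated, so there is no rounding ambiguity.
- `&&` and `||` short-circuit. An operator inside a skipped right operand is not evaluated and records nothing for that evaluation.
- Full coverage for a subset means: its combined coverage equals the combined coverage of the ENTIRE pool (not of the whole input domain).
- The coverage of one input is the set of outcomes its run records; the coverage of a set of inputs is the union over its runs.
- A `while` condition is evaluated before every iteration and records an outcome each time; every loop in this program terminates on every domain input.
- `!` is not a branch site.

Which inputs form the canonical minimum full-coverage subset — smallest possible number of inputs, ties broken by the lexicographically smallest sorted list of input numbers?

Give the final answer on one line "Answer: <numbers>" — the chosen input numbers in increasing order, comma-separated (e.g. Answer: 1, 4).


run #1 (d=2, y=4) runs B1->T, B1->T, B1->F, B2->F, B3->T, B3->T, B3->T, B3->T, B3->T, B3->T, B3->T, B3->T, B3->F, B4->F, ...; records B1=T, B1=F, B2=F, B3=T, B3=F, B4=F, B5=F, B6=T, B7=E, B8=T, B9=F
run #2 (d=5, y=4) runs B1->T, B1->T, B1->F, B2->F, B3->T, B3->T, B3->T, B3->T, B3->T, B3->T, B3->T, B3->T, B3->F, B4->F, ...; records B1=T, B1=F, B2=F, B3=T, B3=F, B4=F, B5=F, B6=T, B7=S, B8=T, B9=F
run #3 (d=1, y=6) runs B1->T, B1->F, B2->F, B3->T, B3->T, B3->T, B3->T, B3->T, B3->T, B3->T, B3->F, B4->F, B5->F, B7->E, ...; records B1=T, B1=F, B2=F, B3=T, B3=F, B4=F, B5=F, B6=F, B7=E, B9=T, B10=F
run #4 (d=1, y=5) runs B1->T, B1->F, B2->T, B3->F, B4->T, B9->T, B10->F; records B1=T, B1=F, B2=T, B3=F, B4=T, B9=T, B10=F
run #5 (d=4, y=4) runs B1->T, B1->T, B1->F, B2->F, B3->T, B3->T, B3->T, B3->T, B3->T, B3->T, B3->T, B3->T, B3->F, B4->F, ...; records B1=T, B1=F, B2=F, B3=T, B3=F, B4=F, B5=F, B6=T, B7=E, B8=T, B9=F
run #6 (d=1, y=8) runs B1->F, B2->T, B3->T, B3->T, B3->F, B4->F, B5->F, B7->E, B6->F, B9->T, B10->F; records B1=F, B2=T, B3=T, B3=F, B4=F, B5=F, B6=F, B7=E, B9=T, B10=F
run #7 (d=4, y=8) runs B1->F, B2->F, B3->T, B3->T, B3->T, B3->T, B3->T, B3->T, B3->F, B4->F, B5->F, B7->E, B6->T, B8->T, ...; records B1=F, B2=F, B3=T, B3=F, B4=F, B5=F, B6=T, B7=E, B8=T, B9=F
run #8 (d=1, y=7) runs B1->T, B1->F, B2->F, B3->T, B3->T, B3->T, B3->T, B3->T, B3->T, B3->T, B3->T, B3->F, B4->F, B5->F, ...; records B1=T, B1=F, B2=F, B3=T, B3=F, B4=F, B5=F, B6=F, B7=E, B9=T, B10=F
the full pool covers 17 outcomes: B1=T, B1=F, B2=T, B2=F, B3=T, B3=F, B4=T, B4=F, B5=F, B6=T, B6=F, B7=S, B7=E, B8=T, B9=T, B9=F, B10=F
every size-1 subset falls short of the 17 outcomes (best: 11/17)
every size-2 subset falls short of the 17 outcomes (best: 16/17)
the canonical winner is {2, 3, 4}: size 3, full 17-outcome coverage, earliest index list among size-3 covers
Answer: 2, 3, 4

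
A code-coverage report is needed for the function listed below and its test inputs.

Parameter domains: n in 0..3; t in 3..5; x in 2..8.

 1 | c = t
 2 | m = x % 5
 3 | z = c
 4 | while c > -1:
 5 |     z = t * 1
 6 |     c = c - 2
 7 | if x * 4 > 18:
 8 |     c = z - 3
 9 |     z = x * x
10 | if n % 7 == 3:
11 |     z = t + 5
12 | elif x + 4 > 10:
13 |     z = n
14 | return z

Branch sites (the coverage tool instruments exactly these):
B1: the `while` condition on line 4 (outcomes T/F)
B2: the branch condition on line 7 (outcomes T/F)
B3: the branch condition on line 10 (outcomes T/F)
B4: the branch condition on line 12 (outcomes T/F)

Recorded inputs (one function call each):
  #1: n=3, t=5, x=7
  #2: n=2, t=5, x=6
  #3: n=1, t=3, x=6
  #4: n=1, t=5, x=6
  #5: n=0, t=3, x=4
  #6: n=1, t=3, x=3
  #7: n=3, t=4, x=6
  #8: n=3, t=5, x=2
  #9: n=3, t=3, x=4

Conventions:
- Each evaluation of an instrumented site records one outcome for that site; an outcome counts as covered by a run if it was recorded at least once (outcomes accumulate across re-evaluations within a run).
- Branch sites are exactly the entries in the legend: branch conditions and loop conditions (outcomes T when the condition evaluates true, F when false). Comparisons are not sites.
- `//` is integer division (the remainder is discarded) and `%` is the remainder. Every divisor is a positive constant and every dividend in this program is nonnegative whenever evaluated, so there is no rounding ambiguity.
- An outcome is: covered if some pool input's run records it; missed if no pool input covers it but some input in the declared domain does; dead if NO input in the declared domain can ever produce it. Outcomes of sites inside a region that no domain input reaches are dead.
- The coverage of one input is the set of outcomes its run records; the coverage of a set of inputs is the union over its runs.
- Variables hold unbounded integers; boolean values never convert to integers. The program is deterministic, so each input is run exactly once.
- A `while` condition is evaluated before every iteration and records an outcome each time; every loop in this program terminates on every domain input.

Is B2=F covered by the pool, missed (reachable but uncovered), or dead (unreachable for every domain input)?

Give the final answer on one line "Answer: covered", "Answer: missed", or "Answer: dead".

B2=F is recorded by pool input(s) 5, 6, 8, 9 -> covered

Answer: covered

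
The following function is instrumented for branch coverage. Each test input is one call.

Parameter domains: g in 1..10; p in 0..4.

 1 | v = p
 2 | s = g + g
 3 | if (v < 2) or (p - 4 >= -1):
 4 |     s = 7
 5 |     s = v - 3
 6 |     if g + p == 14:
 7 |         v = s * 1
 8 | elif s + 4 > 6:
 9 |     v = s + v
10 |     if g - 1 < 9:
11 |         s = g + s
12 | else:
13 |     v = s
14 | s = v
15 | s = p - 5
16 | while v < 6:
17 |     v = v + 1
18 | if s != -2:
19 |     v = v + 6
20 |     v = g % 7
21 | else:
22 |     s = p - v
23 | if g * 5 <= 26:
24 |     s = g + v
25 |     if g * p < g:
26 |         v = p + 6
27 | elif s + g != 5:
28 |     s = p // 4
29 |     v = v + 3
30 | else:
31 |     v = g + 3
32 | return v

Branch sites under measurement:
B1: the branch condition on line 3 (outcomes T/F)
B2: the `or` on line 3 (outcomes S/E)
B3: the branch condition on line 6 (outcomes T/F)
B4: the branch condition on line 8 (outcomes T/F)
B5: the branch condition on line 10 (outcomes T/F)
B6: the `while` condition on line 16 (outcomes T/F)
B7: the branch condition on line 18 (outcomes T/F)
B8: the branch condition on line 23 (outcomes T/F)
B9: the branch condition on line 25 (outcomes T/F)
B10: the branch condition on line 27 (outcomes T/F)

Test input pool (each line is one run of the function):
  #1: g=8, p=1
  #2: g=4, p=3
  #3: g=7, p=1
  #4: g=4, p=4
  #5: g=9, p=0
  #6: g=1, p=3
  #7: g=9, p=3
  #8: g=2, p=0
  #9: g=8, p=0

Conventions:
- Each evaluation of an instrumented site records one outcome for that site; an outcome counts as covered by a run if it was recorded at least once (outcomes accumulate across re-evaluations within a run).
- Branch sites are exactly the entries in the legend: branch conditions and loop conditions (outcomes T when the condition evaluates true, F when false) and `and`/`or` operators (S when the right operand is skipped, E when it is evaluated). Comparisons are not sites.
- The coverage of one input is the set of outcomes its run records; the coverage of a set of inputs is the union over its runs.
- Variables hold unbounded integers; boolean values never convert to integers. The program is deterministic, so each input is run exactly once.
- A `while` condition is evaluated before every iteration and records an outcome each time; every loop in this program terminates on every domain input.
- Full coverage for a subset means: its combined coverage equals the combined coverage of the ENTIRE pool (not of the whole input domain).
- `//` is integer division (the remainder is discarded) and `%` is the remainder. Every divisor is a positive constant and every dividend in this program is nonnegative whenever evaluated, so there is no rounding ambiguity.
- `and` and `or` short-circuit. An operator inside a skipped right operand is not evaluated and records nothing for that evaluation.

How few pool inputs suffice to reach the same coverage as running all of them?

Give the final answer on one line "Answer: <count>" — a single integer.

input #1 (g=8, p=1): events B2->S, B1->T, B3->F, B6->T, B6->T, B6->T, B6->T, B6->T, B6->F, B7->T, B8->F, B10->T; covers B1=T, B2=S, B3=F, B6=T, B6=F, B7=T, B8=F, B10=T
input #2 (g=4, p=3): events B2->E, B1->T, B3->F, B6->T, B6->T, B6->T, B6->F, B7->F, B8->T, B9->F; covers B1=T, B2=E, B3=F, B6=T, B6=F, B7=F, B8=T, B9=F
input #3 (g=7, p=1): events B2->S, B1->T, B3->F, B6->T, B6->T, B6->T, B6->T, B6->T, B6->F, B7->T, B8->F, B10->T; covers B1=T, B2=S, B3=F, B6=T, B6=F, B7=T, B8=F, B10=T
input #4 (g=4, p=4): events B2->E, B1->T, B3->F, B6->T, B6->T, B6->F, B7->T, B8->T, B9->F; covers B1=T, B2=E, B3=F, B6=T, B6=F, B7=T, B8=T, B9=F
input #5 (g=9, p=0): events B2->S, B1->T, B3->F, B6->T, B6->T, B6->T, B6->T, B6->T, B6->T, B6->F, B7->T, B8->F, B10->T; covers B1=T, B2=S, B3=F, B6=T, B6=F, B7=T, B8=F, B10=T
input #6 (g=1, p=3): events B2->E, B1->T, B3->F, B6->T, B6->T, B6->T, B6->F, B7->F, B8->T, B9->F; covers B1=T, B2=E, B3=F, B6=T, B6=F, B7=F, B8=T, B9=F
input #7 (g=9, p=3): events B2->E, B1->T, B3->F, B6->T, B6->T, B6->T, B6->F, B7->F, B8->F, B10->T; covers B1=T, B2=E, B3=F, B6=T, B6=F, B7=F, B8=F, B10=T
input #8 (g=2, p=0): events B2->S, B1->T, B3->F, B6->T, B6->T, B6->T, B6->T, B6->T, B6->T, B6->F, B7->T, B8->T, B9->T; covers B1=T, B2=S, B3=F, B6=T, B6=F, B7=T, B8=T, B9=T
input #9 (g=8, p=0): events B2->S, B1->T, B3->F, B6->T, B6->T, B6->T, B6->T, B6->T, B6->T, B6->F, B7->T, B8->F, B10->T; covers B1=T, B2=S, B3=F, B6=T, B6=F, B7=T, B8=F, B10=T
the full pool covers 13 outcomes: B1=T, B2=S, B2=E, B3=F, B6=T, B6=F, B7=T, B7=F, B8=T, B8=F, B9=T, B9=F, B10=T
checked all size-1 subsets: none covers 13 outcomes (max 8/13)
checked all size-2 subsets: none covers 13 outcomes (max 12/13)
the canonical winner is {1, 2, 8}: size 3, full 13-outcome coverage, earliest index list among size-3 covers

Answer: 3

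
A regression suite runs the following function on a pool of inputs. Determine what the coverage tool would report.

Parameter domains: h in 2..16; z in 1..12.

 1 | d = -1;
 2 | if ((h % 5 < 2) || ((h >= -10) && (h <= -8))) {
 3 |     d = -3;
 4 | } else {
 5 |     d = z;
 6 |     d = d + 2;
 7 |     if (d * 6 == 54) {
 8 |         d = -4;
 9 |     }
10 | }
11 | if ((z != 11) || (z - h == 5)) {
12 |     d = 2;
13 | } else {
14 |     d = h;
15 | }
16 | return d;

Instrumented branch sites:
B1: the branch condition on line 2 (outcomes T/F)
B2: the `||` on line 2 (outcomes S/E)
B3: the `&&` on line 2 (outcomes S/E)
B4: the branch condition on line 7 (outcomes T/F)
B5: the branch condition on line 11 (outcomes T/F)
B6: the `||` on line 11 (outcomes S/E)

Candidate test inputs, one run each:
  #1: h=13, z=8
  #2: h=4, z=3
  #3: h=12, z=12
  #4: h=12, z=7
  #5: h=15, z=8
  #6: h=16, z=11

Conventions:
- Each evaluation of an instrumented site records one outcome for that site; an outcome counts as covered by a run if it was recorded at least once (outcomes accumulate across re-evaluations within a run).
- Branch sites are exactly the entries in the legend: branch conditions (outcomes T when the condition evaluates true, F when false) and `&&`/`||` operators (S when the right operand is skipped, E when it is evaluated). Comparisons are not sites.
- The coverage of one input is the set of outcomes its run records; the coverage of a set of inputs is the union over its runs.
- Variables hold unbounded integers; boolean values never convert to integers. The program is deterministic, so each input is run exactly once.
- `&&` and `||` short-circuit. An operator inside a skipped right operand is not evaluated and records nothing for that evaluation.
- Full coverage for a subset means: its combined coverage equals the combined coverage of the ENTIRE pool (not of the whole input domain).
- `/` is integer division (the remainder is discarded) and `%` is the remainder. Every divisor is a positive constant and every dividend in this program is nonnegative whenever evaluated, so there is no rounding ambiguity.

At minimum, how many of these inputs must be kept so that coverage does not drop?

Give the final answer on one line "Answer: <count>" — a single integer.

input #1, h=13, z=8: events B2->E, B3->E, B1->F, B4->F, B6->S, B5->T; outcomes B1=F, B2=E, B3=E, B4=F, B5=T, B6=S
input #2, h=4, z=3: events B2->E, B3->E, B1->F, B4->F, B6->S, B5->T; outcomes B1=F, B2=E, B3=E, B4=F, B5=T, B6=S
input #3, h=12, z=12: events B2->E, B3->E, B1->F, B4->F, B6->S, B5->T; outcomes B1=F, B2=E, B3=E, B4=F, B5=T, B6=S
input #4, h=12, z=7: events B2->E, B3->E, B1->F, B4->T, B6->S, B5->T; outcomes B1=F, B2=E, B3=E, B4=T, B5=T, B6=S
input #5, h=15, z=8: events B2->S, B1->T, B6->S, B5->T; outcomes B1=T, B2=S, B5=T, B6=S
input #6, h=16, z=11: events B2->S, B1->T, B6->E, B5->F; outcomes B1=T, B2=S, B5=F, B6=E
union over all inputs: B1=T, B1=F, B2=S, B2=E, B3=E, B4=T, B4=F, B5=T, B5=F, B6=S, B6=E (11 outcomes)
every size-1 subset falls short of the 11 outcomes (best: 6/11)
every size-2 subset falls short of the 11 outcomes (best: 10/11)
the canonical winner is {1, 4, 6}: size 3, full 11-outcome coverage, earliest index list among size-3 covers

Answer: 3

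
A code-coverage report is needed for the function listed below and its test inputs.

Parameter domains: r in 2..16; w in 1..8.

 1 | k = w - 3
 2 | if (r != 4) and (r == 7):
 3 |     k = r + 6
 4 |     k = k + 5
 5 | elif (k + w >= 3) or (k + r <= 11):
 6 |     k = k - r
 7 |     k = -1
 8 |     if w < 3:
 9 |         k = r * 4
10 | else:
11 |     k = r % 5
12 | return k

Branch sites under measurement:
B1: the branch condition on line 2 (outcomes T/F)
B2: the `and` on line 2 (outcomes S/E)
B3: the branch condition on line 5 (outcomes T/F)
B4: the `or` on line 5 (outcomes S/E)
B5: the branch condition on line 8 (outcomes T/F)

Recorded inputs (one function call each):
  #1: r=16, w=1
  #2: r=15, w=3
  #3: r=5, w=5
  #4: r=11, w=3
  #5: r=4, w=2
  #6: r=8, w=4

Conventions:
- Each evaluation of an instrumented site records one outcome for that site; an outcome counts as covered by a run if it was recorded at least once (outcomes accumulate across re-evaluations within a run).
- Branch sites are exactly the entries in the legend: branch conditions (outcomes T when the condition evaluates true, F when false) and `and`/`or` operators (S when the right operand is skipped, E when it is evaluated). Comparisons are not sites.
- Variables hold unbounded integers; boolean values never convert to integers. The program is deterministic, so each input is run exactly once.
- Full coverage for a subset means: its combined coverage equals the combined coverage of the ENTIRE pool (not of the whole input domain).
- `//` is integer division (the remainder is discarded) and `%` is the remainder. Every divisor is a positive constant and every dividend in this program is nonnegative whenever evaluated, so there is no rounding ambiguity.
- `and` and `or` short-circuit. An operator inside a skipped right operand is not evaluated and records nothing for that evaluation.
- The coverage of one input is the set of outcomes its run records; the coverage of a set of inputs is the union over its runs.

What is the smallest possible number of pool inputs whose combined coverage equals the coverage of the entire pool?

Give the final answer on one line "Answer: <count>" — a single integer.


input #1, r=16, w=1: events B2->E, B1->F, B4->E, B3->F; outcomes B1=F, B2=E, B3=F, B4=E
input #2, r=15, w=3: events B2->E, B1->F, B4->S, B3->T, B5->F; outcomes B1=F, B2=E, B3=T, B4=S, B5=F
input #3, r=5, w=5: events B2->E, B1->F, B4->S, B3->T, B5->F; outcomes B1=F, B2=E, B3=T, B4=S, B5=F
input #4, r=11, w=3: events B2->E, B1->F, B4->S, B3->T, B5->F; outcomes B1=F, B2=E, B3=T, B4=S, B5=F
input #5, r=4, w=2: events B2->S, B1->F, B4->E, B3->T, B5->T; outcomes B1=F, B2=S, B3=T, B4=E, B5=T
input #6, r=8, w=4: events B2->E, B1->F, B4->S, B3->T, B5->F; outcomes B1=F, B2=E, B3=T, B4=S, B5=F
together the pool reaches 9 outcomes: B1=F, B2=S, B2=E, B3=T, B3=F, B4=S, B4=E, B5=T, B5=F
size 1 is not enough: best union over all size-1 subsets is 5/9
size 2 is not enough: best union over all size-2 subsets is 8/9
size 3: inputs {1, 2, 5} cover all 9 outcomes, and no lexicographically smaller subset of this size does
Answer: 3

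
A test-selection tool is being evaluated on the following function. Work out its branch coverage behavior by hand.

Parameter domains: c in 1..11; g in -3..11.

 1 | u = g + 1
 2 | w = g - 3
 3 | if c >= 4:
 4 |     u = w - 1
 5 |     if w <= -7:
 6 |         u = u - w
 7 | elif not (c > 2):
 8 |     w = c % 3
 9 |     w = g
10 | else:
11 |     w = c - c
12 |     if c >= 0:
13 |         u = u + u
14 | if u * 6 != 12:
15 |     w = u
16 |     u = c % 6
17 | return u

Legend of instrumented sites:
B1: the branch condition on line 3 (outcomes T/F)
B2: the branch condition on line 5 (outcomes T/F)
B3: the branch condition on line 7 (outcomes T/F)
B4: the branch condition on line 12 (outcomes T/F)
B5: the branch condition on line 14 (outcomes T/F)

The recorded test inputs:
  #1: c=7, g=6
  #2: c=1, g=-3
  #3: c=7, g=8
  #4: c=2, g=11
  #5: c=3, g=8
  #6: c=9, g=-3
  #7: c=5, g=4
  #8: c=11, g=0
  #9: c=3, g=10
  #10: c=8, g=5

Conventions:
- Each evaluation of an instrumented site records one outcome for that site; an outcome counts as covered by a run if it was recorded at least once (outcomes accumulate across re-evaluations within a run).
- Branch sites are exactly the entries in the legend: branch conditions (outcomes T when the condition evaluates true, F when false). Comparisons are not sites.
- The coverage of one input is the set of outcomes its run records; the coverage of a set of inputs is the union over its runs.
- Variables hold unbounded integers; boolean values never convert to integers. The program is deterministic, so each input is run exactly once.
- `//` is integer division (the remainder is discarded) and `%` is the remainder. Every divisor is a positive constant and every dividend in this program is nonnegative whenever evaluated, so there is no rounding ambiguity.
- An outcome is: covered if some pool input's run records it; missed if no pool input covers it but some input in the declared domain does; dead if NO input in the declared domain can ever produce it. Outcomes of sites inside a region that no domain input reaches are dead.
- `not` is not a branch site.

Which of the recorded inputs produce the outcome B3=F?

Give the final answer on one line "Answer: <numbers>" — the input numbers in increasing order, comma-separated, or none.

input #1 (c=7, g=6): does not produce B3=F
input #2 (c=1, g=-3): does not produce B3=F
input #3 (c=7, g=8): does not produce B3=F
input #4 (c=2, g=11): does not produce B3=F
input #5 (c=3, g=8): produces B3=F
input #6 (c=9, g=-3): does not produce B3=F
input #7 (c=5, g=4): does not produce B3=F
input #8 (c=11, g=0): does not produce B3=F
input #9 (c=3, g=10): produces B3=F
input #10 (c=8, g=5): does not produce B3=F

Answer: 5, 9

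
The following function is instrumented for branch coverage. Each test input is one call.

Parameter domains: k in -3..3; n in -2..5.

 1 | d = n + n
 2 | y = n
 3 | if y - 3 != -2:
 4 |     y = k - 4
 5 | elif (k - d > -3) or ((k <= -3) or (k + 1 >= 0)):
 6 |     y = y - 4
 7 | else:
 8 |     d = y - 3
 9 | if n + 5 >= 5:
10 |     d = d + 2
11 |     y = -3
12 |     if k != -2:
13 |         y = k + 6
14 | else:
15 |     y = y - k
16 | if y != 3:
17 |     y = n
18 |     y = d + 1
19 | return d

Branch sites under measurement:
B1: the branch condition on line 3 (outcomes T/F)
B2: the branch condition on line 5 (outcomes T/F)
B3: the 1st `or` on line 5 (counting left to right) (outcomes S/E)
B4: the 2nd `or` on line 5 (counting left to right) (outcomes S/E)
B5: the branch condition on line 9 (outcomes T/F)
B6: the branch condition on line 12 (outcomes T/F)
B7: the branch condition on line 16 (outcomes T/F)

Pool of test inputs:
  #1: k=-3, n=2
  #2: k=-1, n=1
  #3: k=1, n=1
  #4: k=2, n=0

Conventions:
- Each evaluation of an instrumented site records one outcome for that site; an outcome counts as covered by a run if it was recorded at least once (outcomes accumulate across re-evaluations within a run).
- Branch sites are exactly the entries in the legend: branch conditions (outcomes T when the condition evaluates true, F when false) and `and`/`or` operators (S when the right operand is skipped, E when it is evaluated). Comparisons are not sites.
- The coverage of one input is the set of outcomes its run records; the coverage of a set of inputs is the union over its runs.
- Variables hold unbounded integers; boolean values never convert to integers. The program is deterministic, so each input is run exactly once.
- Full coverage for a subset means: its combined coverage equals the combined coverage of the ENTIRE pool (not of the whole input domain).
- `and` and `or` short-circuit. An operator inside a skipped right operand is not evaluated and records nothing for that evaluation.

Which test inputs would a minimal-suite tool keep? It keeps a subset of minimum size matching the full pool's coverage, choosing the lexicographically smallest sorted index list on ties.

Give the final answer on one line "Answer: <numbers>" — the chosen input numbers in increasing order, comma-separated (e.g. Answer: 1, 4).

run #1 (k=-3, n=2) runs B1->T, B5->T, B6->T, B7->F; records B1=T, B5=T, B6=T, B7=F
run #2 (k=-1, n=1) runs B1->F, B3->E, B4->E, B2->T, B5->T, B6->T, B7->T; records B1=F, B2=T, B3=E, B4=E, B5=T, B6=T, B7=T
run #3 (k=1, n=1) runs B1->F, B3->S, B2->T, B5->T, B6->T, B7->T; records B1=F, B2=T, B3=S, B5=T, B6=T, B7=T
run #4 (k=2, n=0) runs B1->T, B5->T, B6->T, B7->T; records B1=T, B5=T, B6=T, B7=T
union over all inputs: B1=T, B1=F, B2=T, B3=S, B3=E, B4=E, B5=T, B6=T, B7=T, B7=F (10 outcomes)
size 1 is not enough: best union over all size-1 subsets is 7/10
size 2 is not enough: best union over all size-2 subsets is 9/10
size 3: inputs {1, 2, 3} cover all 10 outcomes, and no lexicographically smaller subset of this size does

Answer: 1, 2, 3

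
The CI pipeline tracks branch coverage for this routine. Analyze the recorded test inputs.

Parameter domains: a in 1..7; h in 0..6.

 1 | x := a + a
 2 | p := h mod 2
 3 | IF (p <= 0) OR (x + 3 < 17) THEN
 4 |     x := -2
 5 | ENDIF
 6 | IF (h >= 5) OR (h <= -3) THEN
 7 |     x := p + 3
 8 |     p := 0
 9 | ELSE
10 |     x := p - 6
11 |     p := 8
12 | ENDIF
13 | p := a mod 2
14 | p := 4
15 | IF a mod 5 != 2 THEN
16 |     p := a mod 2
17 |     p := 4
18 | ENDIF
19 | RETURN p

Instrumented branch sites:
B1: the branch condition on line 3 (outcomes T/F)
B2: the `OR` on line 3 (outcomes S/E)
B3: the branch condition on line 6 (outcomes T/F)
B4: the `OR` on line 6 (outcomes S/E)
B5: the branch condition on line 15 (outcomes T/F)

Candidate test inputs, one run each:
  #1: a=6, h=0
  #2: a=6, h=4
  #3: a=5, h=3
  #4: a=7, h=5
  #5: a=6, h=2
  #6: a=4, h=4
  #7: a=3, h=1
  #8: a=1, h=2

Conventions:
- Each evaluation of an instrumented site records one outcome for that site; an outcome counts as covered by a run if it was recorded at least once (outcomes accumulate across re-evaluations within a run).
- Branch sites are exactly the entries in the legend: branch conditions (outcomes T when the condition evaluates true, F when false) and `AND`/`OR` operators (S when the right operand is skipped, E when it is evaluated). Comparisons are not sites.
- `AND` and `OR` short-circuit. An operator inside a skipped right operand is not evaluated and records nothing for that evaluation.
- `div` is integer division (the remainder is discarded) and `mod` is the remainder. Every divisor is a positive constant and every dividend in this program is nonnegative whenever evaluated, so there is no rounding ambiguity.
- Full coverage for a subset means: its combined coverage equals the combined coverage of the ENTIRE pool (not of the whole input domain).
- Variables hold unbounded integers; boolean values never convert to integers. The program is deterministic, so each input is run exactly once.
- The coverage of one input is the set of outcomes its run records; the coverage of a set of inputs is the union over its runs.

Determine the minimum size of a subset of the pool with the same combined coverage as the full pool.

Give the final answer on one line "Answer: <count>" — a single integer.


#1 (a=6, h=0) -> B2->S, B1->T, B4->E, B3->F, B5->T; covered: B1=T, B2=S, B3=F, B4=E, B5=T
#2 (a=6, h=4) -> B2->S, B1->T, B4->E, B3->F, B5->T; covered: B1=T, B2=S, B3=F, B4=E, B5=T
#3 (a=5, h=3) -> B2->E, B1->T, B4->E, B3->F, B5->T; covered: B1=T, B2=E, B3=F, B4=E, B5=T
#4 (a=7, h=5) -> B2->E, B1->F, B4->S, B3->T, B5->F; covered: B1=F, B2=E, B3=T, B4=S, B5=F
#5 (a=6, h=2) -> B2->S, B1->T, B4->E, B3->F, B5->T; covered: B1=T, B2=S, B3=F, B4=E, B5=T
#6 (a=4, h=4) -> B2->S, B1->T, B4->E, B3->F, B5->T; covered: B1=T, B2=S, B3=F, B4=E, B5=T
#7 (a=3, h=1) -> B2->E, B1->T, B4->E, B3->F, B5->T; covered: B1=T, B2=E, B3=F, B4=E, B5=T
#8 (a=1, h=2) -> B2->S, B1->T, B4->E, B3->F, B5->T; covered: B1=T, B2=S, B3=F, B4=E, B5=T
together the pool reaches 10 outcomes: B1=T, B1=F, B2=S, B2=E, B3=T, B3=F, B4=S, B4=E, B5=T, B5=F
size 1 is not enough: best union over all size-1 subsets is 5/10
at size 2, {1, 4} reaches all 10 outcomes; every lexicographically earlier size-2 subset fails
Answer: 2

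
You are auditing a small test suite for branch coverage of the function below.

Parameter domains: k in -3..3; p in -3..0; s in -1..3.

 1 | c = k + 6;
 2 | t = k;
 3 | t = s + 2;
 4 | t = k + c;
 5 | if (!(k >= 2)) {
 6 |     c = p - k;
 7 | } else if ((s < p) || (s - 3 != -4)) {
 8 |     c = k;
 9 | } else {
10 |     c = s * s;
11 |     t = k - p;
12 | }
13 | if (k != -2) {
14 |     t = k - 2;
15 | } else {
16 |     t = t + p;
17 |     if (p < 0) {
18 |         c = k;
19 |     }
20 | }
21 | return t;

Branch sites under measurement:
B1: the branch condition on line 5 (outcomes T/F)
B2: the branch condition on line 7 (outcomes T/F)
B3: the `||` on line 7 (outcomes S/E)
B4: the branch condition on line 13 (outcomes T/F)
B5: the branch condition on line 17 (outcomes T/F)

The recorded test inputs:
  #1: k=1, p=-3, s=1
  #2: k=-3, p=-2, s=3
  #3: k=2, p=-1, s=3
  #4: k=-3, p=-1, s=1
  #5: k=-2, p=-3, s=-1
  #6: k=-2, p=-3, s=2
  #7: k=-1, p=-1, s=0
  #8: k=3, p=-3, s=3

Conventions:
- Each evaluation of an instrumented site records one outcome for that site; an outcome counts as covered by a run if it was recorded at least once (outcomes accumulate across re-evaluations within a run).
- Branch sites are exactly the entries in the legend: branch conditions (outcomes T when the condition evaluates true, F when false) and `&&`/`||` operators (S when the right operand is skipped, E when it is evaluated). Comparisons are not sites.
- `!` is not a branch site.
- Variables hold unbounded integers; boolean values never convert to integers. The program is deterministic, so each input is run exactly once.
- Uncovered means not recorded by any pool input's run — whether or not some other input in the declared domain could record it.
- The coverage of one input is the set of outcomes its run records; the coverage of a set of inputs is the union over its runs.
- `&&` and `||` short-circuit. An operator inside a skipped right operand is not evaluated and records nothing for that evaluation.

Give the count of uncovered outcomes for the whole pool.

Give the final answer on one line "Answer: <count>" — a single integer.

input #1 (k=1, p=-3, s=1): events B1->T, B4->T; covers B1=T, B4=T
input #2 (k=-3, p=-2, s=3): events B1->T, B4->T; covers B1=T, B4=T
input #3 (k=2, p=-1, s=3): events B1->F, B3->E, B2->T, B4->T; covers B1=F, B2=T, B3=E, B4=T
input #4 (k=-3, p=-1, s=1): events B1->T, B4->T; covers B1=T, B4=T
input #5 (k=-2, p=-3, s=-1): events B1->T, B4->F, B5->T; covers B1=T, B4=F, B5=T
input #6 (k=-2, p=-3, s=2): events B1->T, B4->F, B5->T; covers B1=T, B4=F, B5=T
input #7 (k=-1, p=-1, s=0): events B1->T, B4->T; covers B1=T, B4=T
input #8 (k=3, p=-3, s=3): events B1->F, B3->E, B2->T, B4->T; covers B1=F, B2=T, B3=E, B4=T
union over the pool: B1=T, B1=F, B2=T, B3=E, B4=T, B4=F, B5=T
uncovered (3 of 10): B2=F, B3=S, B5=F

Answer: 3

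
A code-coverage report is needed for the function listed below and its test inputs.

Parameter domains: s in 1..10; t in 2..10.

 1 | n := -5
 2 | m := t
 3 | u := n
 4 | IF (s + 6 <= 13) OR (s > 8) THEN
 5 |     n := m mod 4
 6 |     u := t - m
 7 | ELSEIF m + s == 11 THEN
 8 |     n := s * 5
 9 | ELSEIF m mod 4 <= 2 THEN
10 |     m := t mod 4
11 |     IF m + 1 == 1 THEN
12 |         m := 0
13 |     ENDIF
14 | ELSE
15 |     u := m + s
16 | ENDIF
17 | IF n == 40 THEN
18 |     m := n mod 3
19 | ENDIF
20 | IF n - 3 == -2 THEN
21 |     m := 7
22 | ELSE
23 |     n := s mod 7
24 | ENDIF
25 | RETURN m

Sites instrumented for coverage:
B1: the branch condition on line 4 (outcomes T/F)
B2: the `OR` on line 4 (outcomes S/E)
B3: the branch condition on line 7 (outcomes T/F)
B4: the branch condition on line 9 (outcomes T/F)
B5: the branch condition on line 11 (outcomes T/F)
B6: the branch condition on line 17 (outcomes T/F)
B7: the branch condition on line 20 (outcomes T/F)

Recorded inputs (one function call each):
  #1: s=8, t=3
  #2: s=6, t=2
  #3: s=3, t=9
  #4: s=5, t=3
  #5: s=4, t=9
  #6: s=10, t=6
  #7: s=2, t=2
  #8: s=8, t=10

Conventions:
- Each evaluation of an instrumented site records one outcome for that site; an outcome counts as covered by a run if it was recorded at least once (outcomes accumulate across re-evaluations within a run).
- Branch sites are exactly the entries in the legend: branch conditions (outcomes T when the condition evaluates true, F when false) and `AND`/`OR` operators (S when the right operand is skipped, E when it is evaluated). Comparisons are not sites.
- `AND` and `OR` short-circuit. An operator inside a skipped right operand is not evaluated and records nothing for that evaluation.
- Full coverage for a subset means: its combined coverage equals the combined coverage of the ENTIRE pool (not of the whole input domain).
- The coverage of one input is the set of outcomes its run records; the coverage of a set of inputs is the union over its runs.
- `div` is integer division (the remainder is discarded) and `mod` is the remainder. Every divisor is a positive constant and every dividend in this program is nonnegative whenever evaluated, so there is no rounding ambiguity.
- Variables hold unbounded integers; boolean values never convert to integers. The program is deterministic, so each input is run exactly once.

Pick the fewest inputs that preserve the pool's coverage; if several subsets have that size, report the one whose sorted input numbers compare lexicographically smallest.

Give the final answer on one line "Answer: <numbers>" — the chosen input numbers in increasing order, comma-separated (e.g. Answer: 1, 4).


input #1 (s=8, t=3): events B2->E, B1->F, B3->T, B6->T, B7->F; covers B1=F, B2=E, B3=T, B6=T, B7=F
input #2 (s=6, t=2): events B2->S, B1->T, B6->F, B7->F; covers B1=T, B2=S, B6=F, B7=F
input #3 (s=3, t=9): events B2->S, B1->T, B6->F, B7->T; covers B1=T, B2=S, B6=F, B7=T
input #4 (s=5, t=3): events B2->S, B1->T, B6->F, B7->F; covers B1=T, B2=S, B6=F, B7=F
input #5 (s=4, t=9): events B2->S, B1->T, B6->F, B7->T; covers B1=T, B2=S, B6=F, B7=T
input #6 (s=10, t=6): events B2->E, B1->T, B6->F, B7->F; covers B1=T, B2=E, B6=F, B7=F
input #7 (s=2, t=2): events B2->S, B1->T, B6->F, B7->F; covers B1=T, B2=S, B6=F, B7=F
input #8 (s=8, t=10): events B2->E, B1->F, B3->F, B4->T, B5->F, B6->F, B7->F; covers B1=F, B2=E, B3=F, B4=T, B5=F, B6=F, B7=F
union over all inputs: B1=T, B1=F, B2=S, B2=E, B3=T, B3=F, B4=T, B5=F, B6=T, B6=F, B7=T, B7=F (12 outcomes)
no size-1 subset reaches all 12 outcomes (best union: 7/12)
no size-2 subset reaches all 12 outcomes (best union: 10/12)
size 3: inputs {1, 3, 8} cover all 12 outcomes, and no lexicographically smaller subset of this size does
Answer: 1, 3, 8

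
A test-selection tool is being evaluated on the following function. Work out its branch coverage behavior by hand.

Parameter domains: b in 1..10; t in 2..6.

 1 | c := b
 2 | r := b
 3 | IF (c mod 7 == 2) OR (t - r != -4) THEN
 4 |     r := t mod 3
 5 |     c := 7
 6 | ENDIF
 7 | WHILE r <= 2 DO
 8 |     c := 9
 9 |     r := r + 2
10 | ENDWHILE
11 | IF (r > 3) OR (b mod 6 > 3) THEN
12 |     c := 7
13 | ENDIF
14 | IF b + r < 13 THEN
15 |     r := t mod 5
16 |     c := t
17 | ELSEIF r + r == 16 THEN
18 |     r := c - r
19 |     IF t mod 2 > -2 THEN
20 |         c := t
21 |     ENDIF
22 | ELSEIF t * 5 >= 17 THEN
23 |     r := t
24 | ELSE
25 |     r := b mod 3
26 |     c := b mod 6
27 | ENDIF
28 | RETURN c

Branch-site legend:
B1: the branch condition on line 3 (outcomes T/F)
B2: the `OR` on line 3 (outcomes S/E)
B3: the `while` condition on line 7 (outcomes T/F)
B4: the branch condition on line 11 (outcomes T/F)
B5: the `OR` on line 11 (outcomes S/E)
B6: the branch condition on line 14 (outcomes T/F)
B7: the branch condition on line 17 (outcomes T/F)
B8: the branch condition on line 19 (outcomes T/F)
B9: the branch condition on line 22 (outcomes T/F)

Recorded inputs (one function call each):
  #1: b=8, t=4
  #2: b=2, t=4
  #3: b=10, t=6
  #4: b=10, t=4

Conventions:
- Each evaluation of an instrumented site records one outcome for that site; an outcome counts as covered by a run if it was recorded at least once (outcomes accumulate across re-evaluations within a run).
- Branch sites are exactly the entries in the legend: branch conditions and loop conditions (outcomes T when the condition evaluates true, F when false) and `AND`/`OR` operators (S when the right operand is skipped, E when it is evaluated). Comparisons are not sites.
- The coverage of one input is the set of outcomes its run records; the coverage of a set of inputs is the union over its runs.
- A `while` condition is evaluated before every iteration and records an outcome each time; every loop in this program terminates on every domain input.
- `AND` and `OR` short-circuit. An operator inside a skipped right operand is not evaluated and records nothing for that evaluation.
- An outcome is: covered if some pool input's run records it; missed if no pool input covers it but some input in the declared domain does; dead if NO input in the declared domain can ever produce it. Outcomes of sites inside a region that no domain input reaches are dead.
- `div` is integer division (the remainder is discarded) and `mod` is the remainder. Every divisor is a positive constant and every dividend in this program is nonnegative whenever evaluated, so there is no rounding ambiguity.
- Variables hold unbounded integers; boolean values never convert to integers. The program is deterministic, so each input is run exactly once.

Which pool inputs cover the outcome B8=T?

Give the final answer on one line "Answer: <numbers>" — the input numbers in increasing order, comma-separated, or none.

input #1 (b=8, t=4): produces B8=T
input #2 (b=2, t=4): does not produce B8=T
input #3 (b=10, t=6): does not produce B8=T
input #4 (b=10, t=4): does not produce B8=T

Answer: 1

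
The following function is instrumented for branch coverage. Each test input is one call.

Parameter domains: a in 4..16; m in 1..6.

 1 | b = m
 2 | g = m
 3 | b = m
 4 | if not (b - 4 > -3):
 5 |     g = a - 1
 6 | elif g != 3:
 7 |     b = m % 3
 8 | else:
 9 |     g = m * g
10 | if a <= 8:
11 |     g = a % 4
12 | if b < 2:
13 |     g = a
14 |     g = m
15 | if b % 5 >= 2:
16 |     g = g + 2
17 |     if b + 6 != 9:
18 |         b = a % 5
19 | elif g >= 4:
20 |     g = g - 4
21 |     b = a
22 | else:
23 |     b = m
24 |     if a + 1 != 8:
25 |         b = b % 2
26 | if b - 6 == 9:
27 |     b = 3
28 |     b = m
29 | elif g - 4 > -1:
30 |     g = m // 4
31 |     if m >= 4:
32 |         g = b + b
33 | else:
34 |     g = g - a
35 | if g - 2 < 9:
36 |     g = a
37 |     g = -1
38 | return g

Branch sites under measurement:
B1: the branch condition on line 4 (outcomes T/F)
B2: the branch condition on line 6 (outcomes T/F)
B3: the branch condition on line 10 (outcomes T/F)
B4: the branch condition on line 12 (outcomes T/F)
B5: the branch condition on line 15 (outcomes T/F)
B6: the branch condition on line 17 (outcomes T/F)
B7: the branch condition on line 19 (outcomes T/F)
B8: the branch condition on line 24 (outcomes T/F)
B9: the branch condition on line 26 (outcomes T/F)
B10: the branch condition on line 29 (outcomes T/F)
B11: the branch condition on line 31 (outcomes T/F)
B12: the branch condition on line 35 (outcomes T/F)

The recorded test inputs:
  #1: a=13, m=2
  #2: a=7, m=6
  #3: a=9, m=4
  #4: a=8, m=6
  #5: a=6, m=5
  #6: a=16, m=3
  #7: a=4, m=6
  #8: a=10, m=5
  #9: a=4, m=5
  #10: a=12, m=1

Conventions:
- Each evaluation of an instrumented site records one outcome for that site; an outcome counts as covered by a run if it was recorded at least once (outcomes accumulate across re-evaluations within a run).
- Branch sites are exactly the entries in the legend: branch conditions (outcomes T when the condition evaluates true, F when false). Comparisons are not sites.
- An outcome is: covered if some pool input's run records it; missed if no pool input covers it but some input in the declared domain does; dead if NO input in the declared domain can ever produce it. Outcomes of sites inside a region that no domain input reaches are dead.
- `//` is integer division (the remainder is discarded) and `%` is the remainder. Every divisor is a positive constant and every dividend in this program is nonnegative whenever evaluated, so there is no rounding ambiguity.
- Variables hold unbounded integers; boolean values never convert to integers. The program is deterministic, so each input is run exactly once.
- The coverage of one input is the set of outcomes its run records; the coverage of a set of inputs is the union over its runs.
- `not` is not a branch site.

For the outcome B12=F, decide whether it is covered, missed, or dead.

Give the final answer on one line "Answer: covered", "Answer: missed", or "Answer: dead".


no pool input records B12=F
checking all 78 inputs in the declared domain: B12=F is never recorded -> dead
Answer: dead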